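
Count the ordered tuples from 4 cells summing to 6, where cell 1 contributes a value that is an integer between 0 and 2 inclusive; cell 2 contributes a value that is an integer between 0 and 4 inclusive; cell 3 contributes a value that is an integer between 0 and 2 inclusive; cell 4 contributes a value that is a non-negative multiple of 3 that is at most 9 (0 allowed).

The generating function for the choices is (1 + t + t²)·(1 + t + t² + t³ + t⁴)·(1 + t + t²)·(1 + t³ + t⁶ + t⁹); the count is [t⁶].
(1 + t + t²) has coefficients 1,1,1 for degrees 0…2.
(1 + t + t² + t³ + t⁴) has coefficients 1,1,1,1,1,0,0 for degrees 0…6.
Multiplying by (1 + t + t²) gives running coefficients 1,2,3,3,3,2,1 for degrees 0…6.
Finally multiplying by (1 + t³ + t⁶ + t⁹), the product of all factors after the first has coefficients 1,2,3,4,5,5,5 for degrees 0…6.
[t⁶] = 1·5 + 1·5 + 1·5 = 15.

15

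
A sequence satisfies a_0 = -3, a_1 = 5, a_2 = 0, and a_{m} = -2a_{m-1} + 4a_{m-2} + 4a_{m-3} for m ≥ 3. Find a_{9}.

704

The ordinary generating function has denominator 1 + 2t - 4t^2 - 4t^3.
Iterating the recurrence: a_0,…,a_{9} = -3, 5, 0, 8, 4, 24, 0, 112, -128, 704.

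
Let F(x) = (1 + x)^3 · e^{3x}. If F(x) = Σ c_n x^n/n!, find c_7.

65124

The EGF product rule gives c_7 = Σ_{k_1+k_2=7} C(7; k_1,k_2) · ∏ g_i(k_i), where (1+x)^3 gives the falling factorial (3)_k; e^{3x} gives (3)^k.
g_1(k) for k = 0…7: 1, 3, 6, 6, 0, 0, 0, 0.
g_2(k) for k = 0…7: 1, 3, 9, 27, 81, 243, 729, 2187.
c_7 = Σ_k C(7,k)·g_1(k)·g_2(7−k) = 1·1·2187 + 7·3·729 + 21·6·243 + 35·6·81 = 2187 + 15309 + 30618 + 17010 = 65124.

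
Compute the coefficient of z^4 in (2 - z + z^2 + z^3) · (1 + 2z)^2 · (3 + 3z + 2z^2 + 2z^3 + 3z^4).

57

(2 - z + z^2 + z^3) has coefficients 2,-1,1,1 for degrees 0…3.
(1 + 2z)^2 has coefficients 1,4,4,0,0 for degrees 0…4.
Finally multiplying by (3 + 3z + 2z^2 + 2z^3 + 3z^4), the product of all factors after the first has coefficients 3,15,26,22,19 for degrees 0…4.
[z^4] = 2·19 − 1·22 + 1·26 + 1·15 = 57.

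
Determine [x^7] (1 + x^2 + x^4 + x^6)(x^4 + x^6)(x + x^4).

2

(1 + x^2 + x^4 + x^6) has coefficients 1,0,1,0,1,0,1 for degrees 0…6.
(x^4 + x^6) has coefficients 0,0,0,0,1,0,1,0 for degrees 0…7.
Finally multiplying by (x + x^4), the product of all factors after the first has coefficients 0,0,0,0,0,1,0,1 for degrees 0…7.
[x^7] = 1·1 + 1·1 + 1·0 + 1·0 = 2.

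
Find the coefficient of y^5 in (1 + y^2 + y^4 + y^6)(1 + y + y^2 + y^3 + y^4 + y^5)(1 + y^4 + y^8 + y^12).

(1 + y^2 + y^4 + y^6) has coefficients 1,0,1,0,1,0 for degrees 0…5.
(1 + y + y^2 + y^3 + y^4 + y^5) has coefficients 1,1,1,1,1,1 for degrees 0…5.
Finally multiplying by (1 + y^4 + y^8 + y^12), the product of all factors after the first has coefficients 1,1,1,1,2,2 for degrees 0…5.
[y^5] = 1·2 + 1·1 + 1·1 = 4.

4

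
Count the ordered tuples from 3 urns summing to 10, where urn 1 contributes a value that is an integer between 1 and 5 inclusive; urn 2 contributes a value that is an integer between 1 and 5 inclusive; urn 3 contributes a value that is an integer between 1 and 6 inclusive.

The generating function for the choices is (q + q^2 + q^3 + q^4 + q^5)·(q + q^2 + q^3 + q^4 + q^5)·(q + q^2 + q^3 + q^4 + q^5 + q^6); the count is [q^10].
(q + q^2 + q^3 + q^4 + q^5) has coefficients 0,1,1,1,1,1 for degrees 0…5.
(q + q^2 + q^3 + q^4 + q^5) has coefficients 0,1,1,1,1,1,0,0,0,0,0 for degrees 0…10.
Finally multiplying by (q + q^2 + q^3 + q^4 + q^5 + q^6), the product of all factors after the first has coefficients 0,0,1,2,3,4,5,5,4,3,2 for degrees 0…10.
[q^10] = 1·3 + 1·4 + 1·5 + 1·5 + 1·4 = 21.

21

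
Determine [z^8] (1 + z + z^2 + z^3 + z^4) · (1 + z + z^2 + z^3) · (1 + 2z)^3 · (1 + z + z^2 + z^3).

(1 + z + z^2 + z^3 + z^4) has coefficients 1,1,1,1,1 for degrees 0…4.
(1 + z + z^2 + z^3) has coefficients 1,1,1,1,0,0,0,0,0 for degrees 0…8.
Multiplying by (1 + 2z)^3 gives running coefficients 1,7,19,27,26,20,8,0,0 for degrees 0…8.
Finally multiplying by (1 + z + z^2 + z^3), the product of all factors after the first has coefficients 1,8,27,54,79,92,81,54,28 for degrees 0…8.
[z^8] = 1·28 + 1·54 + 1·81 + 1·92 + 1·79 = 334.

334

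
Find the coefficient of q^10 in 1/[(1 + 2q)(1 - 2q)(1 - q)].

1365

Partial fractions give a closed form: a_n = (1/3)·(-2)^n + (1)·2^n + (-1/3)·1^n.
At n = 10: a_10 = 1365.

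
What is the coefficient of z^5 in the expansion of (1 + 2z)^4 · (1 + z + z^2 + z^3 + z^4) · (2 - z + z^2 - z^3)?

(1 + 2z)^4 has coefficients 1,8,24,32,16 for degrees 0…4.
(1 + z + z^2 + z^3 + z^4) has coefficients 1,1,1,1,1,0 for degrees 0…5.
Finally multiplying by (2 - z + z^2 - z^3), the product of all factors after the first has coefficients 2,1,2,1,1,-1 for degrees 0…5.
[z^5] = 1·(-1) + 8·1 + 24·1 + 32·2 + 16·1 = 111.

111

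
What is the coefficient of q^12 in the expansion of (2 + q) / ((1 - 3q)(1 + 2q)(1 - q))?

The denominator gives the recurrence a_n = 2a_(n−1) + 5a_(n−2) − 6a_(n−3) for n ≥ 3; the numerator fixes a_0 = 2, a_1 = 5, a_2 = 20.
Iterating: 2, 5, 20, 53, 176, 497, 1556, 4541, 13880, 41129, 124412, 371189, 1117664, so a_12 = 1117664.

1117664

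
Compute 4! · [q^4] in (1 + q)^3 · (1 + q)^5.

The EGF product rule gives c_4 = Σ_{k_1+k_2=4} C(4; k_1,k_2) · ∏ g_i(k_i), where (1+q)^3 gives the falling factorial (3)_k; (1+q)^5 gives the falling factorial (5)_k.
g_1(k) for k = 0…4: 1, 3, 6, 6, 0.
g_2(k) for k = 0…4: 1, 5, 20, 60, 120.
c_4 = Σ_k C(4,k)·g_1(k)·g_2(4−k) = 1·1·120 + 4·3·60 + 6·6·20 + 4·6·5 = 120 + 720 + 720 + 120 = 1680.

1680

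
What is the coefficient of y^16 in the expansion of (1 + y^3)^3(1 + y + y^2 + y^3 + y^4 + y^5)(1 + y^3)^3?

21

(1 + y^3)^3 has coefficients 1,0,0,3,0,0,3,0,0,1 for degrees 0…9.
(1 + y + y^2 + y^3 + y^4 + y^5) has coefficients 1,1,1,1,1,1,0,0,0,0,0,0,0,0,0,0,0 for degrees 0…16.
Finally multiplying by (1 + y^3)^3, the product of all factors after the first has coefficients 1,1,1,4,4,4,6,6,6,4,4,4,1,1,1,0,0 for degrees 0…16.
[y^16] = 1·0 + 3·1 + 3·4 + 1·6 = 21.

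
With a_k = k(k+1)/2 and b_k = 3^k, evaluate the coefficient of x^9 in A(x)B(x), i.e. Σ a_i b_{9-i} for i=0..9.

Write out a_i and b_{9-i} for i = 0,…,9 and sum the products.
Σ = 0·19683 + 1·6561 + 3·2187 + 6·729 + 10·243 + 15·81 + 21·27 + 28·9 + 36·3 + 45·1 = 22113.

22113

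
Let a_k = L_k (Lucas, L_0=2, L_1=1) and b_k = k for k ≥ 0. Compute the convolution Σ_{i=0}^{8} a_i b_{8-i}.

187

Write out a_i and b_{8-i} for i = 0,…,8 and sum the products.
Σ = 2·8 + 1·7 + 3·6 + 4·5 + 7·4 + 11·3 + 18·2 + 29·1 + 47·0 = 187.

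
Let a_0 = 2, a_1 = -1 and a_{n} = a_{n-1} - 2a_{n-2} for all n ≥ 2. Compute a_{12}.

-137

The ordinary generating function has denominator 1 - z + 2z^2.
Iterating the recurrence: a_0,…,a_{12} = 2, -1, -5, -3, 7, 13, -1, -27, -25, 29, 79, 21, -137.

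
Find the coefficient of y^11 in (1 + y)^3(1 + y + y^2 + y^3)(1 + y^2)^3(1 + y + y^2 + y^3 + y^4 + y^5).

149

(1 + y)^3 has coefficients 1,3,3,1 for degrees 0…3.
(1 + y + y^2 + y^3) has coefficients 1,1,1,1,0,0,0,0,0,0,0,0 for degrees 0…11.
Multiplying by (1 + y^2)^3 gives running coefficients 1,1,4,4,6,6,4,4,1,1,0,0 for degrees 0…11.
Finally multiplying by (1 + y + y^2 + y^3 + y^4 + y^5), the product of all factors after the first has coefficients 1,2,6,10,16,22,25,28,25,22,16,10 for degrees 0…11.
[y^11] = 1·10 + 3·16 + 3·22 + 1·25 = 149.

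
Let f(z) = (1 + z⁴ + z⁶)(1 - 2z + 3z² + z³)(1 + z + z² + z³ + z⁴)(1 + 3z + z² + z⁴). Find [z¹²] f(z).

25

(1 + z⁴ + z⁶) has coefficients 1,0,0,0,1,0,1 for degrees 0…6.
(1 - 2z + 3z² + z³) has coefficients 1,-2,3,1,0,0,0,0,0,0,0,0,0 for degrees 0…12.
Multiplying by (1 + z + z² + z³ + z⁴) gives running coefficients 1,-1,2,3,3,2,4,1,0,0,0,0,0 for degrees 0…12.
Finally multiplying by (1 + 3z + z² + z⁴), the product of all factors after the first has coefficients 1,2,0,8,15,13,15,18,10,3,4,1,0 for degrees 0…12.
[z¹²] = 1·0 + 1·10 + 1·15 = 25.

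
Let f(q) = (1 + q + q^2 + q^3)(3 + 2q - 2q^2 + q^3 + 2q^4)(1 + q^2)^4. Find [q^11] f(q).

(1 + q + q^2 + q^3) has coefficients 1,1,1,1 for degrees 0…3.
(3 + 2q - 2q^2 + q^3 + 2q^4) has coefficients 3,2,-2,1,2,0,0,0,0,0,0,0 for degrees 0…11.
Finally multiplying by (1 + q^2)^4, the product of all factors after the first has coefficients 3,2,10,9,12,16,8,14,7,6,6,1 for degrees 0…11.
[q^11] = 1·1 + 1·6 + 1·6 + 1·7 = 20.

20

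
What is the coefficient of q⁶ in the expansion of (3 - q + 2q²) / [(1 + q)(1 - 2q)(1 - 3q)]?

Partial fractions give a closed form: a_n = (1/2)·(-1)^n + (-4)·2^n + (13/2)·3^n.
At n = 6: a_6 = 4483.

4483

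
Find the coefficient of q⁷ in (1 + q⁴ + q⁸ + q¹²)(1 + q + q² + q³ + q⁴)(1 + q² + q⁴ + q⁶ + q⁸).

4

(1 + q⁴ + q⁸ + q¹²) has coefficients 1,0,0,0,1,0,0,0 for degrees 0…7.
(1 + q + q² + q³ + q⁴) has coefficients 1,1,1,1,1,0,0,0 for degrees 0…7.
Finally multiplying by (1 + q² + q⁴ + q⁶ + q⁸), the product of all factors after the first has coefficients 1,1,2,2,3,2,3,2 for degrees 0…7.
[q⁷] = 1·2 + 1·2 = 4.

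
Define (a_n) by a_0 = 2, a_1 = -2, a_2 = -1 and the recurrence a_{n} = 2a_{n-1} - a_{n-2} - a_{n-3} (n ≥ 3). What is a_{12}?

-61

The ordinary generating function has denominator 1 - 2x + x^2 + x^3.
Iterating the recurrence: a_0,…,a_{12} = 2, -2, -1, -2, -1, 1, 5, 10, 14, 13, 2, -23, -61.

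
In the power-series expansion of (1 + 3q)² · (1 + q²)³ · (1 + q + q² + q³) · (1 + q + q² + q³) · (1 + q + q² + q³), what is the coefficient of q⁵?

(1 + 3q)² has coefficients 1,6,9 for degrees 0…2.
(1 + q²)³ has coefficients 1,0,3,0,3,0 for degrees 0…5.
Multiplying by (1 + q + q² + q³) gives running coefficients 1,1,4,4,6,6 for degrees 0…5.
Multiplying by (1 + q + q² + q³) gives running coefficients 1,2,6,10,15,20 for degrees 0…5.
Finally multiplying by (1 + q + q² + q³), the product of all factors after the first has coefficients 1,3,9,19,33,51 for degrees 0…5.
[q⁵] = 1·51 + 6·33 + 9·19 = 420.

420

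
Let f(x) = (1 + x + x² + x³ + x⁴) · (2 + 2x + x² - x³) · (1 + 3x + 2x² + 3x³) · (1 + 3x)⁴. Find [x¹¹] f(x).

1395

(1 + x + x² + x³ + x⁴) has coefficients 1,1,1,1,1 for degrees 0…4.
(2 + 2x + x² - x³) has coefficients 2,2,1,-1,0,0,0,0,0,0,0,0 for degrees 0…11.
Multiplying by (1 + 3x + 2x² + 3x³) gives running coefficients 2,8,11,12,5,1,-3,0,0,0,0,0 for degrees 0…11.
Finally multiplying by (1 + 3x)⁴, the product of all factors after the first has coefficients 2,32,215,792,1769,2545,2466,1530,351,-243,-243,0 for degrees 0…11.
[x¹¹] = 1·0 + 1·(-243) + 1·(-243) + 1·351 + 1·1530 = 1395.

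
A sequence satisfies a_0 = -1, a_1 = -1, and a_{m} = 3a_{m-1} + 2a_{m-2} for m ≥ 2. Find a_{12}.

-1577629

The ordinary generating function has denominator 1 - 3y - 2y^2.
Iterating the recurrence: a_0,…,a_{12} = -1, -1, -5, -17, -61, -217, -773, -2753, -9805, -34921, -124373, -442961, -1577629.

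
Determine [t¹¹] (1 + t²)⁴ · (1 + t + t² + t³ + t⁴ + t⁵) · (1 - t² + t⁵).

(1 + t²)⁴ has coefficients 1,0,4,0,6,0,4,0,1 for degrees 0…8.
(1 + t + t² + t³ + t⁴ + t⁵) has coefficients 1,1,1,1,1,1,0,0,0,0,0,0 for degrees 0…11.
Finally multiplying by (1 - t² + t⁵), the product of all factors after the first has coefficients 1,1,0,0,0,1,0,0,1,1,1,0 for degrees 0…11.
[t¹¹] = 1·0 + 4·1 + 6·0 + 4·1 + 1·0 = 8.

8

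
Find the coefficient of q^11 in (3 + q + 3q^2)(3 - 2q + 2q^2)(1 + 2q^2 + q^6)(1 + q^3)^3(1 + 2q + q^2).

(3 + q + 3q^2) has coefficients 3,1,3 for degrees 0…2.
(3 - 2q + 2q^2) has coefficients 3,-2,2,0,0,0,0,0,0,0,0,0 for degrees 0…11.
Multiplying by (1 + 2q^2 + q^6) gives running coefficients 3,-2,8,-4,4,0,3,-2,2,0,0,0 for degrees 0…11.
Multiplying by (1 + q^3)^3 gives running coefficients 3,-2,8,5,-2,24,0,4,26,0,4,14 for degrees 0…11.
Finally multiplying by (1 + 2q + q^2), the product of all factors after the first has coefficients 3,4,7,19,16,25,46,28,34,56,30,22 for degrees 0…11.
[q^11] = 3·22 + 1·30 + 3·56 = 264.

264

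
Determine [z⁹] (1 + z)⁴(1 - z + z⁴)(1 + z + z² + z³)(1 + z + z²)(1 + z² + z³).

60

(1 + z)⁴ has coefficients 1,4,6,4,1 for degrees 0…4.
(1 - z + z⁴) has coefficients 1,-1,0,0,1,0,0,0,0,0 for degrees 0…9.
Multiplying by (1 + z + z² + z³) gives running coefficients 1,0,0,0,0,1,1,1,0,0 for degrees 0…9.
Multiplying by (1 + z + z²) gives running coefficients 1,1,1,0,0,1,2,3,2,1 for degrees 0…9.
Finally multiplying by (1 + z² + z³), the product of all factors after the first has coefficients 1,1,2,2,2,2,2,4,5,6 for degrees 0…9.
[z⁹] = 1·6 + 4·5 + 6·4 + 4·2 + 1·2 = 60.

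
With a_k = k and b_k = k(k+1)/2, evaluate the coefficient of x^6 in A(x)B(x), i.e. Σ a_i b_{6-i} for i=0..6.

70

The convolution is the x^6 coefficient of A(x)B(x).
Σ = 0·21 + 1·15 + 2·10 + 3·6 + 4·3 + 5·1 + 6·0 = 70.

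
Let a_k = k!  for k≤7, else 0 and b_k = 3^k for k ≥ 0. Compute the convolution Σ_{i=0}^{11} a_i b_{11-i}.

1038096

The convolution is the x^11 coefficient of A(x)B(x).
Σ = 1·177147 + 1·59049 + 2·19683 + 6·6561 + 24·2187 + 120·729 + 720·243 + 5040·81 + 0·27 + 0·9 + 0·3 + 0·1 = 1038096.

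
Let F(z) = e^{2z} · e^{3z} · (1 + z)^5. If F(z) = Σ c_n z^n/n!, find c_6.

The EGF product rule gives c_6 = Σ_{k_1+k_2+k_3=6} C(6; k_1,k_2,k_3) · ∏ g_i(k_i), where e^{2z} gives (2)^k; e^{3z} gives (3)^k; (1+z)^5 gives the falling factorial (5)_k.
g_1(k) for k = 0…6: 1, 2, 4, 8, 16, 32, 64.
g_2(k) for k = 0…6: 1, 3, 9, 27, 81, 243, 729.
g_3(k) for k = 0…6: 1, 5, 20, 60, 120, 120, 0.
First combine the last two factors: h(k) = Σ_j C(k,j)·g_2(j)·g_3(k−j) for k = 0…6: 1, 8, 59, 402, 2541, 14988, 83079.
c_6 = Σ_k C(6,k)·g_1(k)·h(6−k) = 1·1·83079 + 6·2·14988 + 15·4·2541 + 20·8·402 + 15·16·59 + 6·32·8 + 1·64·1 = 83079 + 179856 + 152460 + 64320 + 14160 + 1536 + 64 = 495475.

495475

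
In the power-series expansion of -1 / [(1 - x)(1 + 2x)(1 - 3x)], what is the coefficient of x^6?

-673

The denominator gives the recurrence a_n = 2a_(n−1) + 5a_(n−2) − 6a_(n−3) for n ≥ 3; the numerator fixes a_0 = -1, a_1 = -2, a_2 = -9.
Iterating: -1, -2, -9, -22, -77, -210, -673, so a_6 = -673.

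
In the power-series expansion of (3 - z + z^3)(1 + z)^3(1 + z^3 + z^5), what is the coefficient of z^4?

(3 - z + z^3) has coefficients 3,-1,0,1 for degrees 0…3.
(1 + z)^3 has coefficients 1,3,3,1,0 for degrees 0…4.
Finally multiplying by (1 + z^3 + z^5), the product of all factors after the first has coefficients 1,3,3,2,3 for degrees 0…4.
[z^4] = 3·3 − 1·2 + 1·3 = 10.

10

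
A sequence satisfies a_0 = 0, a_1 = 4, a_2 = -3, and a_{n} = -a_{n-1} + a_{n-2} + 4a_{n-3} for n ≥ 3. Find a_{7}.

-32

The ordinary generating function has denominator 1 + x - x^2 - 4x^3.
Iterating the recurrence: a_0,…,a_{7} = 0, 4, -3, 7, 6, -11, 45, -32.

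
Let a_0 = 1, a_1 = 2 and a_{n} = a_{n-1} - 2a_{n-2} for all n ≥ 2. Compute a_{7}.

The ordinary generating function has denominator 1 - y + 2y^2.
Iterating the recurrence: a_0,…,a_{7} = 1, 2, 0, -4, -4, 4, 12, 4.

4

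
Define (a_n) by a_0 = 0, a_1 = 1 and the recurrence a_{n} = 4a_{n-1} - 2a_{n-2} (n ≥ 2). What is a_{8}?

6528

The ordinary generating function has denominator 1 - 4y + 2y^2.
Iterating the recurrence: a_0,…,a_{8} = 0, 1, 4, 14, 48, 164, 560, 1912, 6528.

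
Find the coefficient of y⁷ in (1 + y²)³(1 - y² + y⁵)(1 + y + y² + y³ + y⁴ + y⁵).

(1 + y²)³ has coefficients 1,0,3,0,3,0,1 for degrees 0…6.
(1 - y² + y⁵) has coefficients 1,0,-1,0,0,1,0,0 for degrees 0…7.
Finally multiplying by (1 + y + y² + y³ + y⁴ + y⁵), the product of all factors after the first has coefficients 1,1,0,0,0,1,0,0 for degrees 0…7.
[y⁷] = 1·0 + 3·1 + 3·0 + 1·1 = 4.

4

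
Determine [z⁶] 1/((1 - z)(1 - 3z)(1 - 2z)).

3025

Partial fractions give a closed form: a_n = (1/2)·1^n + (9/2)·3^n + (-4)·2^n.
At n = 6: a_6 = 3025.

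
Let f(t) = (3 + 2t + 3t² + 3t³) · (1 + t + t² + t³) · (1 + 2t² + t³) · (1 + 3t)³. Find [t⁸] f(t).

1974

(3 + 2t + 3t² + 3t³) has coefficients 3,2,3,3 for degrees 0…3.
(1 + t + t² + t³) has coefficients 1,1,1,1,0,0,0,0,0 for degrees 0…8.
Multiplying by (1 + 2t² + t³) gives running coefficients 1,1,3,4,3,3,1,0,0 for degrees 0…8.
Finally multiplying by (1 + 3t)³, the product of all factors after the first has coefficients 1,10,39,85,147,219,217,171,108 for degrees 0…8.
[t⁸] = 3·108 + 2·171 + 3·217 + 3·219 = 1974.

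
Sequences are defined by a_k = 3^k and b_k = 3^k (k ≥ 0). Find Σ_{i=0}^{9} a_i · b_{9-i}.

The convolution is the t^9 coefficient of A(t)B(t).
Σ = 1·19683 + 3·6561 + 9·2187 + 27·729 + 81·243 + 243·81 + 729·27 + 2187·9 + 6561·3 + 19683·1 = 196830.

196830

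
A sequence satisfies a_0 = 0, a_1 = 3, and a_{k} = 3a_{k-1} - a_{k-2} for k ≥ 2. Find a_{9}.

7752

The ordinary generating function has denominator 1 - 3z + z^2.
Iterating the recurrence: a_0,…,a_{9} = 0, 3, 9, 24, 63, 165, 432, 1131, 2961, 7752.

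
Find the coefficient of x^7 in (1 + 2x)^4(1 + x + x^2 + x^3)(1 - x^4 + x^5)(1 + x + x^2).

72

(1 + 2x)^4 has coefficients 1,8,24,32,16 for degrees 0…4.
(1 + x + x^2 + x^3) has coefficients 1,1,1,1,0,0,0,0 for degrees 0…7.
Multiplying by (1 - x^4 + x^5) gives running coefficients 1,1,1,1,-1,0,0,0 for degrees 0…7.
Finally multiplying by (1 + x + x^2), the product of all factors after the first has coefficients 1,2,3,3,1,0,-1,0 for degrees 0…7.
[x^7] = 1·0 + 8·(-1) + 24·0 + 32·1 + 16·3 = 72.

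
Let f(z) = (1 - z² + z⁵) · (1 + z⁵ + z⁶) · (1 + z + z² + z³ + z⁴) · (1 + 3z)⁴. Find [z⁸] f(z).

241

(1 - z² + z⁵) has coefficients 1,0,-1,0,0,1 for degrees 0…5.
(1 + z⁵ + z⁶) has coefficients 1,0,0,0,0,1,1,0,0 for degrees 0…8.
Multiplying by (1 + z + z² + z³ + z⁴) gives running coefficients 1,1,1,1,1,1,2,2,2 for degrees 0…8.
Finally multiplying by (1 + 3z)⁴, the product of all factors after the first has coefficients 1,13,67,175,256,256,257,269,323 for degrees 0…8.
[z⁸] = 1·323 − 1·257 + 1·175 = 241.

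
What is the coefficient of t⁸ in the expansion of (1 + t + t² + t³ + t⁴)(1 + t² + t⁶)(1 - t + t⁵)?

(1 + t + t² + t³ + t⁴) has coefficients 1,1,1,1,1 for degrees 0…4.
(1 + t² + t⁶) has coefficients 1,0,1,0,0,0,1,0,0 for degrees 0…8.
Finally multiplying by (1 - t + t⁵), the product of all factors after the first has coefficients 1,-1,1,-1,0,1,1,0,0 for degrees 0…8.
[t⁸] = 1·0 + 1·0 + 1·1 + 1·1 + 1·0 = 2.

2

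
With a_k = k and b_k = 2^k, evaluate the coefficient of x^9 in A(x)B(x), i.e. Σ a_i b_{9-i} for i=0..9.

Write out a_i and b_{9-i} for i = 0,…,9 and sum the products.
Σ = 0·512 + 1·256 + 2·128 + 3·64 + 4·32 + 5·16 + 6·8 + 7·4 + 8·2 + 9·1 = 1013.

1013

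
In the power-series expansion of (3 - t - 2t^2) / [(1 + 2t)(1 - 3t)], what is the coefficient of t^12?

The denominator gives the recurrence a_n = a_(n−1) + 6a_(n−2) for n ≥ 3; the numerator fixes a_0 = 3, a_1 = 2, a_2 = 18.
Iterating: 3, 2, 18, 30, 138, 318, 1146, 3054, 9930, 28254, 87834, 257358, 784362, so a_12 = 784362.

784362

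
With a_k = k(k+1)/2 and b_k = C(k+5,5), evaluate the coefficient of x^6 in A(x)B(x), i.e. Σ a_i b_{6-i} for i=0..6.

1287

This is [x^6] in the product of the two ordinary generating functions.
Σ = 0·462 + 1·252 + 3·126 + 6·56 + 10·21 + 15·6 + 21·1 = 1287.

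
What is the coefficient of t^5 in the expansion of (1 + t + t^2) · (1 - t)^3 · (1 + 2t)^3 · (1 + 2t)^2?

-69

(1 + t + t^2) has coefficients 1,1,1 for degrees 0…2.
(1 - t)^3 has coefficients 1,-3,3,-1,0,0 for degrees 0…5.
Multiplying by (1 + 2t)^3 gives running coefficients 1,3,-3,-11,6,12 for degrees 0…5.
Finally multiplying by (1 + 2t)^2, the product of all factors after the first has coefficients 1,7,13,-11,-50,-8 for degrees 0…5.
[t^5] = 1·(-8) + 1·(-50) + 1·(-11) = -69.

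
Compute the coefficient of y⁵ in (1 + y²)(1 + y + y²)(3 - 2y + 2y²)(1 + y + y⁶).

(1 + y²) has coefficients 1,0,1 for degrees 0…2.
(1 + y + y²) has coefficients 1,1,1,0,0,0 for degrees 0…5.
Multiplying by (3 - 2y + 2y²) gives running coefficients 3,1,3,0,2,0 for degrees 0…5.
Finally multiplying by (1 + y + y⁶), the product of all factors after the first has coefficients 3,4,4,3,2,2 for degrees 0…5.
[y⁵] = 1·2 + 1·3 = 5.

5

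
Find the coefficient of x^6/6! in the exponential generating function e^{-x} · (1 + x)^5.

151

The EGF product rule gives c_6 = Σ_{k_1+k_2=6} C(6; k_1,k_2) · ∏ g_i(k_i), where e^{-x} gives (-1)^k; (1+x)^5 gives the falling factorial (5)_k.
g_1(k) for k = 0…6: 1, -1, 1, -1, 1, -1, 1.
g_2(k) for k = 0…6: 1, 5, 20, 60, 120, 120, 0.
c_6 = Σ_k C(6,k)·g_1(k)·g_2(6−k) = 6·(-1)·120 + 15·1·120 + 20·(-1)·60 + 15·1·20 + 6·(-1)·5 + 1·1·1 = −720 + 1800 − 1200 + 300 − 30 + 1 = 151.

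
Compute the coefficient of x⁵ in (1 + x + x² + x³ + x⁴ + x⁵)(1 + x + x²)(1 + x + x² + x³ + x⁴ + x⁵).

(1 + x + x² + x³ + x⁴ + x⁵) has coefficients 1,1,1,1,1,1 for degrees 0…5.
(1 + x + x²) has coefficients 1,1,1,0,0,0 for degrees 0…5.
Finally multiplying by (1 + x + x² + x³ + x⁴ + x⁵), the product of all factors after the first has coefficients 1,2,3,3,3,3 for degrees 0…5.
[x⁵] = 1·3 + 1·3 + 1·3 + 1·3 + 1·2 + 1·1 = 15.

15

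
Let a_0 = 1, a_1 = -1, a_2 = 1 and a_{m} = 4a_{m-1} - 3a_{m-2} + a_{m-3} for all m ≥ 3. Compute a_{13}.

The ordinary generating function has denominator 1 - 4x + 3x^2 - x^3.
Iterating the recurrence: a_0,…,a_{13} = 1, -1, 1, 8, 28, 89, 280, 881, 2773, 8729, 27478, 86498, 272287, 857132.

857132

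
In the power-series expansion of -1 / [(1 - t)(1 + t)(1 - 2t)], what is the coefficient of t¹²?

-5461

The denominator gives the recurrence a_n = 2a_(n−1) + a_(n−2) − 2a_(n−3) for n ≥ 3; the numerator fixes a_0 = -1, a_1 = -2, a_2 = -5.
Iterating: -1, -2, -5, -10, -21, -42, -85, -170, -341, -682, -1365, -2730, -5461, so a_12 = -5461.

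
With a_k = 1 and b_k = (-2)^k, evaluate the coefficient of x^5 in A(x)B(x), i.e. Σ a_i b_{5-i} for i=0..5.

Write out a_i and b_{5-i} for i = 0,…,5 and sum the products.
Σ = 1·(-32) + 1·16 + 1·(-8) + 1·4 + 1·(-2) + 1·1 = -21.

-21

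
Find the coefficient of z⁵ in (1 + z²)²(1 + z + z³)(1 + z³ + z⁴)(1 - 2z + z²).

(1 + z²)² has coefficients 1,0,2,0,1 for degrees 0…4.
(1 + z + z³) has coefficients 1,1,0,1,0,0 for degrees 0…5.
Multiplying by (1 + z³ + z⁴) gives running coefficients 1,1,0,2,2,1 for degrees 0…5.
Finally multiplying by (1 - 2z + z²), the product of all factors after the first has coefficients 1,-1,-1,3,-2,-1 for degrees 0…5.
[z⁵] = 1·(-1) + 2·3 + 1·(-1) = 4.

4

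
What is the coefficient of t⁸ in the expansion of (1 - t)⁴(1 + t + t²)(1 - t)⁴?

(1 - t)⁴ has coefficients 1,-4,6,-4,1 for degrees 0…4.
(1 + t + t²) has coefficients 1,1,1,0,0,0,0,0,0 for degrees 0…8.
Finally multiplying by (1 - t)⁴, the product of all factors after the first has coefficients 1,-3,3,-2,3,-3,1,0,0 for degrees 0…8.
[t⁸] = 1·0 − 4·0 + 6·1 − 4·(-3) + 1·3 = 21.

21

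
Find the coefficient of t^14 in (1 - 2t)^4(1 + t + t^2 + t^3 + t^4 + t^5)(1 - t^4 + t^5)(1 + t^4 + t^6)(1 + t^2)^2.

-102

(1 - 2t)^4 has coefficients 1,-8,24,-32,16 for degrees 0…4.
(1 + t + t^2 + t^3 + t^4 + t^5) has coefficients 1,1,1,1,1,1,0,0,0,0,0,0,0,0,0 for degrees 0…14.
Multiplying by (1 - t^4 + t^5) gives running coefficients 1,1,1,1,0,1,0,0,0,0,1,0,0,0,0 for degrees 0…14.
Multiplying by (1 + t^4 + t^6) gives running coefficients 1,1,1,1,1,2,2,2,1,2,1,1,0,0,1 for degrees 0…14.
Finally multiplying by (1 + t^2)^2, the product of all factors after the first has coefficients 1,1,3,3,4,5,5,7,6,8,5,7,3,4,2 for degrees 0…14.
[t^14] = 1·2 − 8·4 + 24·3 − 32·7 + 16·5 = -102.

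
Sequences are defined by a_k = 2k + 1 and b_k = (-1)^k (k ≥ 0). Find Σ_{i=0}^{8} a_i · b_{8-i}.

9

The convolution is the t^8 coefficient of A(t)B(t).
Σ = 1·1 + 3·(-1) + 5·1 + 7·(-1) + 9·1 + 11·(-1) + 13·1 + 15·(-1) + 17·1 = 9.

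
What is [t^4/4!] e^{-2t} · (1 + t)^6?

-56

The EGF product rule gives c_4 = Σ_{k_1+k_2=4} C(4; k_1,k_2) · ∏ g_i(k_i), where e^{-2t} gives (-2)^k; (1+t)^6 gives the falling factorial (6)_k.
g_1(k) for k = 0…4: 1, -2, 4, -8, 16.
g_2(k) for k = 0…4: 1, 6, 30, 120, 360.
c_4 = Σ_k C(4,k)·g_1(k)·g_2(4−k) = 1·1·360 + 4·(-2)·120 + 6·4·30 + 4·(-8)·6 + 1·16·1 = 360 − 960 + 720 − 192 + 16 = -56.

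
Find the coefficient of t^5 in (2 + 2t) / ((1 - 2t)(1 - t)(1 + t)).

126

Partial fractions give a closed form: a_n = (4)·2^n + (-2)·1^n.
At n = 5: a_5 = 126.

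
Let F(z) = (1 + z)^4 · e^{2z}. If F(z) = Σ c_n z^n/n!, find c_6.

8992

The EGF product rule gives c_6 = Σ_{k_1+k_2=6} C(6; k_1,k_2) · ∏ g_i(k_i), where (1+z)^4 gives the falling factorial (4)_k; e^{2z} gives (2)^k.
g_1(k) for k = 0…6: 1, 4, 12, 24, 24, 0, 0.
g_2(k) for k = 0…6: 1, 2, 4, 8, 16, 32, 64.
c_6 = Σ_k C(6,k)·g_1(k)·g_2(6−k) = 1·1·64 + 6·4·32 + 15·12·16 + 20·24·8 + 15·24·4 = 64 + 768 + 2880 + 3840 + 1440 = 8992.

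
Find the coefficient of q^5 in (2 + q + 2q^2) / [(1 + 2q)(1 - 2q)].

16

The denominator gives the recurrence a_n = 4a_(n−2) for n ≥ 3; the numerator fixes a_0 = 2, a_1 = 1, a_2 = 10.
Iterating: 2, 1, 10, 4, 40, 16, so a_5 = 16.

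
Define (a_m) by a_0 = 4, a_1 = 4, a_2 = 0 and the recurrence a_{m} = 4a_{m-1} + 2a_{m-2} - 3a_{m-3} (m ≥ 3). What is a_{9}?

-41716

The ordinary generating function has denominator 1 - 4z - 2z^2 + 3z^3.
Iterating the recurrence: a_0,…,a_{9} = 4, 4, 0, -4, -28, -120, -524, -2252, -9696, -41716.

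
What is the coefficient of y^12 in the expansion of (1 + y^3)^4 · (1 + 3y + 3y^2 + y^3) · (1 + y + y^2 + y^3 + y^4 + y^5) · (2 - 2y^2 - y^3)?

-90

(1 + y^3)^4 has coefficients 1,0,0,4,0,0,6,0,0,4,0,0,1 for degrees 0…12.
(1 + 3y + 3y^2 + y^3) has coefficients 1,3,3,1,0,0,0,0,0,0,0,0,0 for degrees 0…12.
Multiplying by (1 + y + y^2 + y^3 + y^4 + y^5) gives running coefficients 1,4,7,8,8,8,7,4,1,0,0,0,0 for degrees 0…12.
Finally multiplying by (2 - 2y^2 - y^3), the product of all factors after the first has coefficients 2,8,12,7,-2,-7,-10,-16,-20,-15,-6,-1,0 for degrees 0…12.
[y^12] = 1·0 + 4·(-15) + 6·(-10) + 4·7 + 1·2 = -90.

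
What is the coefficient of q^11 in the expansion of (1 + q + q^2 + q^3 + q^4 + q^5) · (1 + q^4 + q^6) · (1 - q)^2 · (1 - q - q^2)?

2

(1 + q + q^2 + q^3 + q^4 + q^5) has coefficients 1,1,1,1,1,1 for degrees 0…5.
(1 + q^4 + q^6) has coefficients 1,0,0,0,1,0,1,0,0,0,0,0 for degrees 0…11.
Multiplying by (1 - q)^2 gives running coefficients 1,-2,1,0,1,-2,2,-2,1,0,0,0 for degrees 0…11.
Finally multiplying by (1 - q - q^2), the product of all factors after the first has coefficients 1,-3,2,1,0,-3,3,-2,1,1,-1,0 for degrees 0…11.
[q^11] = 1·0 + 1·(-1) + 1·1 + 1·1 + 1·(-2) + 1·3 = 2.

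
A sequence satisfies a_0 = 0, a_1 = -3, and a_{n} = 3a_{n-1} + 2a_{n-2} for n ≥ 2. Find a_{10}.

-238941

The ordinary generating function has denominator 1 - 3x - 2x^2.
Iterating the recurrence: a_0,…,a_{10} = 0, -3, -9, -33, -117, -417, -1485, -5289, -18837, -67089, -238941.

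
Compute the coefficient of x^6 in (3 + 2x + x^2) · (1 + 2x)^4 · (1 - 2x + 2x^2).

160

(3 + 2x + x^2) has coefficients 3,2,1 for degrees 0…2.
(1 + 2x)^4 has coefficients 1,8,24,32,16,0,0 for degrees 0…6.
Finally multiplying by (1 - 2x + 2x^2), the product of all factors after the first has coefficients 1,6,10,0,0,32,32 for degrees 0…6.
[x^6] = 3·32 + 2·32 + 1·0 = 160.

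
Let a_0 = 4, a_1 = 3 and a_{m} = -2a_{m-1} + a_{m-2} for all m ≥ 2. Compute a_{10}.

The ordinary generating function has denominator 1 + 2q - q^2.
Iterating the recurrence: a_0,…,a_{10} = 4, 3, -2, 7, -16, 39, -94, 227, -548, 1323, -3194.

-3194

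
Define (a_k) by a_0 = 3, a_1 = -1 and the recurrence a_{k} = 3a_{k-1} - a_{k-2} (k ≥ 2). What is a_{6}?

The ordinary generating function has denominator 1 - 3y + y^2.
Iterating the recurrence: a_0,…,a_{6} = 3, -1, -6, -17, -45, -118, -309.

-309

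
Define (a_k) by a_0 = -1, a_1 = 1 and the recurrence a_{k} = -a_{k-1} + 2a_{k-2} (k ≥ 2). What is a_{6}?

The ordinary generating function has denominator 1 + t - 2t^2.
Iterating the recurrence: a_0,…,a_{6} = -1, 1, -3, 5, -11, 21, -43.

-43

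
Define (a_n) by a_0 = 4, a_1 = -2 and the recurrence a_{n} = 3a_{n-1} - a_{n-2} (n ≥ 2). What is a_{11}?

The ordinary generating function has denominator 1 - 3x + x^2.
Iterating the recurrence: a_0,…,a_{11} = 4, -2, -10, -28, -74, -194, -508, -1330, -3482, -9116, -23866, -62482.

-62482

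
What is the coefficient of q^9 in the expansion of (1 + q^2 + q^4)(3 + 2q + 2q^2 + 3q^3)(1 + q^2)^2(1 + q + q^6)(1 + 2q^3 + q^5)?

130

(1 + q^2 + q^4) has coefficients 1,0,1,0,1 for degrees 0…4.
(3 + 2q + 2q^2 + 3q^3) has coefficients 3,2,2,3,0,0,0,0,0,0 for degrees 0…9.
Multiplying by (1 + q^2)^2 gives running coefficients 3,2,8,7,7,8,2,3,0,0 for degrees 0…9.
Multiplying by (1 + q + q^6) gives running coefficients 3,5,10,15,14,15,13,7,11,7 for degrees 0…9.
Finally multiplying by (1 + 2q^3 + q^5), the product of all factors after the first has coefficients 3,5,10,21,24,38,48,45,56,47 for degrees 0…9.
[q^9] = 1·47 + 1·45 + 1·38 = 130.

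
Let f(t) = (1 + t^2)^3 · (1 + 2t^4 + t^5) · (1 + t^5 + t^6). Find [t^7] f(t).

(1 + t^2)^3 has coefficients 1,0,3,0,3,0,1 for degrees 0…6.
(1 + 2t^4 + t^5) has coefficients 1,0,0,0,2,1,0,0 for degrees 0…7.
Finally multiplying by (1 + t^5 + t^6), the product of all factors after the first has coefficients 1,0,0,0,2,2,1,0 for degrees 0…7.
[t^7] = 1·0 + 3·2 + 3·0 + 1·0 = 6.

6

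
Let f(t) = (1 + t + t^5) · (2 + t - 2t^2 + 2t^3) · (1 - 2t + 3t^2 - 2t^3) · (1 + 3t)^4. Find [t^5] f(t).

(1 + t + t^5) has coefficients 1,1,0,0,0,1 for degrees 0…5.
(2 + t - 2t^2 + 2t^3) has coefficients 2,1,-2,2,0,0 for degrees 0…5.
Multiplying by (1 - 2t + 3t^2 - 2t^3) gives running coefficients 2,-3,2,5,-12,10 for degrees 0…5.
Finally multiplying by (1 + 3t)^4, the product of all factors after the first has coefficients 2,21,74,83,-6,109 for degrees 0…5.
[t^5] = 1·109 + 1·(-6) + 1·2 = 105.

105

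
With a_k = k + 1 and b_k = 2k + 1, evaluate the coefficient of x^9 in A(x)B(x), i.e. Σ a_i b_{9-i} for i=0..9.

This is [x^9] in the product of the two ordinary generating functions.
Σ = 1·19 + 2·17 + 3·15 + 4·13 + 5·11 + 6·9 + 7·7 + 8·5 + 9·3 + 10·1 = 385.

385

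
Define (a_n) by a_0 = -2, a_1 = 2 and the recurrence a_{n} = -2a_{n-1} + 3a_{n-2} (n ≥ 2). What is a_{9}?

The ordinary generating function has denominator 1 + 2t - 3t^2.
Iterating the recurrence: a_0,…,a_{9} = -2, 2, -10, 26, -82, 242, -730, 2186, -6562, 19682.

19682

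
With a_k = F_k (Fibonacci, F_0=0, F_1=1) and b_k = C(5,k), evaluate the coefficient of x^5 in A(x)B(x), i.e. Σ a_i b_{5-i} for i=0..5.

This is [x^5] in the product of the two ordinary generating functions.
Σ = 0·1 + 1·5 + 1·10 + 2·10 + 3·5 + 5·1 = 55.

55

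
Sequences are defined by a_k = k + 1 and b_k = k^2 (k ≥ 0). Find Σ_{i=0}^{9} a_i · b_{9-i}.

825

This is [x^9] in the product of the two ordinary generating functions.
Σ = 1·81 + 2·64 + 3·49 + 4·36 + 5·25 + 6·16 + 7·9 + 8·4 + 9·1 + 10·0 = 825.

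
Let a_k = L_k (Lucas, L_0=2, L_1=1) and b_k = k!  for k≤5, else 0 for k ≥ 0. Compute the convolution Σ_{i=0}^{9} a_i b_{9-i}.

1393

This is [x^9] in the product of the two ordinary generating functions.
Σ = 2·0 + 1·0 + 3·0 + 4·0 + 7·120 + 11·24 + 18·6 + 29·2 + 47·1 + 76·1 = 1393.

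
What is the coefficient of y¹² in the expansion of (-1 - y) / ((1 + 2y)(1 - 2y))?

-4096

The denominator gives the recurrence a_n = 4a_(n−2) for n ≥ 2; the numerator fixes a_0 = -1, a_1 = -1.
Iterating: -1, -1, -4, -4, -16, -16, -64, -64, -256, -256, -1024, -1024, -4096, so a_12 = -4096.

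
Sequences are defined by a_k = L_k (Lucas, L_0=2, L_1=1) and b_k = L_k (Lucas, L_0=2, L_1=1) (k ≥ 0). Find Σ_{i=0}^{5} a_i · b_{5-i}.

The convolution is the x^5 coefficient of A(x)B(x).
Σ = 2·11 + 1·7 + 3·4 + 4·3 + 7·1 + 11·2 = 82.

82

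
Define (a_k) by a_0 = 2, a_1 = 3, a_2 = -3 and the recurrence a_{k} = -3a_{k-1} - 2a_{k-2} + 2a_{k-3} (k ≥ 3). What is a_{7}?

The ordinary generating function has denominator 1 + 3y + 2y^2 - 2y^3.
Iterating the recurrence: a_0,…,a_{7} = 2, 3, -3, 7, -9, 7, 11, -65.

-65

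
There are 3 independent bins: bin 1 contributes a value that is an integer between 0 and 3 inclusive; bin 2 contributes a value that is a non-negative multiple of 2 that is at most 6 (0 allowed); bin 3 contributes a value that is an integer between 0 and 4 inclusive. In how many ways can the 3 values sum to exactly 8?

The generating function for the choices is (1 + z + z^2 + z^3)·(1 + z^2 + z^4 + z^6)·(1 + z + z^2 + z^3 + z^4); the count is [z^8].
(1 + z + z^2 + z^3) has coefficients 1,1,1,1 for degrees 0…3.
(1 + z^2 + z^4 + z^6) has coefficients 1,0,1,0,1,0,1,0,0 for degrees 0…8.
Finally multiplying by (1 + z + z^2 + z^3 + z^4), the product of all factors after the first has coefficients 1,1,2,2,3,2,3,2,2 for degrees 0…8.
[z^8] = 1·2 + 1·2 + 1·3 + 1·2 = 9.

9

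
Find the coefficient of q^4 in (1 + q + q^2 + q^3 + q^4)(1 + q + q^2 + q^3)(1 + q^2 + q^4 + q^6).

(1 + q + q^2 + q^3 + q^4) has coefficients 1,1,1,1,1 for degrees 0…4.
(1 + q + q^2 + q^3) has coefficients 1,1,1,1,0 for degrees 0…4.
Finally multiplying by (1 + q^2 + q^4 + q^6), the product of all factors after the first has coefficients 1,1,2,2,2 for degrees 0…4.
[q^4] = 1·2 + 1·2 + 1·2 + 1·1 + 1·1 = 8.

8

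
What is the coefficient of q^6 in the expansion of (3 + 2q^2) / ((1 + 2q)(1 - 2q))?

224

The denominator gives the recurrence a_n = 4a_(n−2) for n ≥ 3; the numerator fixes a_0 = 3, a_1 = 0, a_2 = 14.
Iterating: 3, 0, 14, 0, 56, 0, 224, so a_6 = 224.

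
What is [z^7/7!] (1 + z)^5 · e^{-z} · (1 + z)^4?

The EGF product rule gives c_7 = Σ_{k_1+k_2+k_3=7} C(7; k_1,k_2,k_3) · ∏ g_i(k_i), where (1+z)^5 gives the falling factorial (5)_k; e^{-z} gives (-1)^k; (1+z)^4 gives the falling factorial (4)_k.
g_1(k) for k = 0…7: 1, 5, 20, 60, 120, 120, 0, 0.
g_2(k) for k = 0…7: 1, -1, 1, -1, 1, -1, 1, -1.
g_3(k) for k = 0…7: 1, 4, 12, 24, 24, 0, 0, 0.
First combine the last two factors: h(k) = Σ_j C(k,j)·g_2(j)·g_3(k−j) for k = 0…7: 1, 3, 5, -1, -15, 19, 37, -225.
c_7 = Σ_k C(7,k)·g_1(k)·h(7−k) = 1·1·(-225) + 7·5·37 + 21·20·19 + 35·60·(-15) + 35·120·(-1) + 21·120·5 = −225 + 1295 + 7980 − 31500 − 4200 + 12600 = -14050.

-14050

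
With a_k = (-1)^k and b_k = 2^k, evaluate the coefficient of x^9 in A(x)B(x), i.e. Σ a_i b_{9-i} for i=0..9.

341

This is [x^9] in the product of the two ordinary generating functions.
Σ = 1·512 − 1·256 + 1·128 − 1·64 + 1·32 − 1·16 + 1·8 − 1·4 + 1·2 − 1·1 = 341.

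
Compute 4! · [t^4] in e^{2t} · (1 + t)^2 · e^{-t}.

The EGF product rule gives c_4 = Σ_{k_1+k_2+k_3=4} C(4; k_1,k_2,k_3) · ∏ g_i(k_i), where e^{2t} gives (2)^k; (1+t)^2 gives the falling factorial (2)_k; e^{-t} gives (-1)^k.
g_1(k) for k = 0…4: 1, 2, 4, 8, 16.
g_2(k) for k = 0…4: 1, 2, 2, 0, 0.
g_3(k) for k = 0…4: 1, -1, 1, -1, 1.
First combine the last two factors: h(k) = Σ_j C(k,j)·g_2(j)·g_3(k−j) for k = 0…4: 1, 1, -1, -1, 5.
c_4 = Σ_k C(4,k)·g_1(k)·h(4−k) = 1·1·5 + 4·2·(-1) + 6·4·(-1) + 4·8·1 + 1·16·1 = 5 − 8 − 24 + 32 + 16 = 21.

21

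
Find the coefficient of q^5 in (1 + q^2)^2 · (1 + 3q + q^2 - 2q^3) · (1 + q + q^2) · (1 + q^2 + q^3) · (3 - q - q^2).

33

(1 + q^2)^2 has coefficients 1,0,2,0,1 for degrees 0…4.
(1 + 3q + q^2 - 2q^3) has coefficients 1,3,1,-2,0,0 for degrees 0…5.
Multiplying by (1 + q + q^2) gives running coefficients 1,4,5,2,-1,-2 for degrees 0…5.
Multiplying by (1 + q^2 + q^3) gives running coefficients 1,4,6,7,8,5 for degrees 0…5.
Finally multiplying by (3 - q - q^2), the product of all factors after the first has coefficients 3,11,13,11,11,0 for degrees 0…5.
[q^5] = 1·0 + 2·11 + 1·11 = 33.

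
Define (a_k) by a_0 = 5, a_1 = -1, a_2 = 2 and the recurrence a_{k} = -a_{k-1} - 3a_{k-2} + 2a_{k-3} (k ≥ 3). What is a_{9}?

659

The ordinary generating function has denominator 1 + q + 3q^2 - 2q^3.
Iterating the recurrence: a_0,…,a_{9} = 5, -1, 2, 11, -19, -10, 89, -97, -190, 659.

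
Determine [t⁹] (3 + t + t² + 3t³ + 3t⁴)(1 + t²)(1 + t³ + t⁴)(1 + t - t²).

5

(3 + t + t² + 3t³ + 3t⁴) has coefficients 3,1,1,3,3 for degrees 0…4.
(1 + t²) has coefficients 1,0,1,0,0,0,0,0,0,0 for degrees 0…9.
Multiplying by (1 + t³ + t⁴) gives running coefficients 1,0,1,1,1,1,1,0,0,0 for degrees 0…9.
Finally multiplying by (1 + t - t²), the product of all factors after the first has coefficients 1,1,0,2,1,1,1,0,-1,0 for degrees 0…9.
[t⁹] = 3·0 + 1·(-1) + 1·0 + 3·1 + 3·1 = 5.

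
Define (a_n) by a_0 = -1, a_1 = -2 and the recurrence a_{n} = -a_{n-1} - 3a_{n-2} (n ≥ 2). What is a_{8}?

The ordinary generating function has denominator 1 + y + 3y^2.
Iterating the recurrence: a_0,…,a_{8} = -1, -2, 5, 1, -16, 13, 35, -74, -31.

-31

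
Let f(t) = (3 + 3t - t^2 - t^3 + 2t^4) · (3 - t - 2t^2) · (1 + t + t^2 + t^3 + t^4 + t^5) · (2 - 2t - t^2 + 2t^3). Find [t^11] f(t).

-11

(3 + 3t - t^2 - t^3 + 2t^4) has coefficients 3,3,-1,-1,2 for degrees 0…4.
(3 - t - 2t^2) has coefficients 3,-1,-2,0,0,0,0,0,0,0,0,0 for degrees 0…11.
Multiplying by (1 + t + t^2 + t^3 + t^4 + t^5) gives running coefficients 3,2,0,0,0,0,-3,-2,0,0,0,0 for degrees 0…11.
Finally multiplying by (2 - 2t - t^2 + 2t^3), the product of all factors after the first has coefficients 6,-2,-7,4,4,0,-6,2,7,-4,-4,0 for degrees 0…11.
[t^11] = 3·0 + 3·(-4) − 1·(-4) − 1·7 + 2·2 = -11.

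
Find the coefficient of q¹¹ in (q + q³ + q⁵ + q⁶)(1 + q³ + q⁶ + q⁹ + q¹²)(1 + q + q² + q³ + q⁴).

6

(q + q³ + q⁵ + q⁶) has coefficients 0,1,0,1,0,1,1 for degrees 0…6.
(1 + q³ + q⁶ + q⁹ + q¹²) has coefficients 1,0,0,1,0,0,1,0,0,1,0,0 for degrees 0…11.
Finally multiplying by (1 + q + q² + q³ + q⁴), the product of all factors after the first has coefficients 1,1,1,2,2,1,2,2,1,2,2,1 for degrees 0…11.
[q¹¹] = 1·2 + 1·1 + 1·2 + 1·1 = 6.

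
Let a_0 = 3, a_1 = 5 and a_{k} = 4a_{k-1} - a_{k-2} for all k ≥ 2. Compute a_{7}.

The ordinary generating function has denominator 1 - 4q + q^2.
Iterating the recurrence: a_0,…,a_{7} = 3, 5, 17, 63, 235, 877, 3273, 12215.

12215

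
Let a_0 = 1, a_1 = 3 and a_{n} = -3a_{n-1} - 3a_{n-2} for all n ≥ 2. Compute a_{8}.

324

The ordinary generating function has denominator 1 + 3z + 3z^2.
Iterating the recurrence: a_0,…,a_{8} = 1, 3, -12, 27, -45, 54, -27, -81, 324.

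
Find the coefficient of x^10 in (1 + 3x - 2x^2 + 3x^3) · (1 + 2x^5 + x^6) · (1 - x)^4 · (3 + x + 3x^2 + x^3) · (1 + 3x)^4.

-3878

(1 + 3x - 2x^2 + 3x^3) has coefficients 1,3,-2,3 for degrees 0…3.
(1 + 2x^5 + x^6) has coefficients 1,0,0,0,0,2,1,0,0,0,0 for degrees 0…10.
Multiplying by (1 - x)^4 gives running coefficients 1,-4,6,-4,1,2,-7,8,-2,-2,1 for degrees 0…10.
Multiplying by (3 + x + 3x^2 + x^3) gives running coefficients 3,-11,17,-17,13,1,-20,24,-17,9,3 for degrees 0…10.
Finally multiplying by (1 + 3x)^4, the product of all factors after the first has coefficients 3,25,47,-83,-218,184,235,-135,352,-978,165 for degrees 0…10.
[x^10] = 1·165 + 3·(-978) − 2·352 + 3·(-135) = -3878.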